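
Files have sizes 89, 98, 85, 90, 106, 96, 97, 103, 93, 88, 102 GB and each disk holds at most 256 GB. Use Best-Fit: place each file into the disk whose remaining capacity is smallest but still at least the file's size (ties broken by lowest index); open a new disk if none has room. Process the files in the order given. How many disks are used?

Put 89 GB in disk 1; 167 GB remain.
Put 98 GB in disk 1; 69 GB remain.
Put 85 GB in disk 2; 171 GB remain.
Put 90 GB in disk 2; 81 GB remain.
Put 106 GB in disk 3; 150 GB remain.
Put 96 GB in disk 3; 54 GB remain.
Put 97 GB in disk 4; 159 GB remain.
Put 103 GB in disk 4; 56 GB remain.
Put 93 GB in disk 5; 163 GB remain.
Put 88 GB in disk 5; 75 GB remain.
Put 102 GB in disk 6; 154 GB remain.
Final disks: [89,98] [85,90] [106,96] [97,103] [93,88] [102].

6 disks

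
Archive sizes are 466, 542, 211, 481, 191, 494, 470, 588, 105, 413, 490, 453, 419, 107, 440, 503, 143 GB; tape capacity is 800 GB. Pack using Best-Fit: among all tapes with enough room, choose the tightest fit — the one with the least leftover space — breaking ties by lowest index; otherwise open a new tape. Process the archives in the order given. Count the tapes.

Put 466 GB in tape 1; 334 GB remain.
Put 542 GB in tape 2; 258 GB remain.
Put 211 GB in tape 2; 47 GB remain.
Put 481 GB in tape 3; 319 GB remain.
Put 191 GB in tape 3; 128 GB remain.
Put 494 GB in tape 4; 306 GB remain.
Put 470 GB in tape 5; 330 GB remain.
Put 588 GB in tape 6; 212 GB remain.
Put 105 GB in tape 3; 23 GB remain.
Put 413 GB in tape 7; 387 GB remain.
Put 490 GB in tape 8; 310 GB remain.
Put 453 GB in tape 9; 347 GB remain.
Put 419 GB in tape 10; 381 GB remain.
Put 107 GB in tape 6; 105 GB remain.
Put 440 GB in tape 11; 360 GB remain.
Put 503 GB in tape 12; 297 GB remain.
Put 143 GB in tape 12; 154 GB remain.
Final tapes: [466] [542,211] [481,191,105] [494] [470] [588,107] [413] [490] [453] [419] [440] [503,143].

12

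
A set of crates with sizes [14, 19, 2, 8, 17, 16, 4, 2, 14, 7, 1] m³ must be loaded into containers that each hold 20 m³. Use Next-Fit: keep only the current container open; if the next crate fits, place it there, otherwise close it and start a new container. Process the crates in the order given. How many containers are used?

Put 14 m³ in container 1; 6 m³ remain.
Put 19 m³ in container 2; 1 m³ remain.
Put 2 m³ in container 3; 18 m³ remain.
Put 8 m³ in container 3; 10 m³ remain.
Put 17 m³ in container 4; 3 m³ remain.
Put 16 m³ in container 5; 4 m³ remain.
Put 4 m³ in container 5; 0 m³ remain.
Put 2 m³ in container 6; 18 m³ remain.
Put 14 m³ in container 6; 4 m³ remain.
Put 7 m³ in container 7; 13 m³ remain.
Put 1 m³ in container 7; 12 m³ remain.
Final containers: [14] [19] [2,8] [17] [16,4] [2,14] [7,1].

7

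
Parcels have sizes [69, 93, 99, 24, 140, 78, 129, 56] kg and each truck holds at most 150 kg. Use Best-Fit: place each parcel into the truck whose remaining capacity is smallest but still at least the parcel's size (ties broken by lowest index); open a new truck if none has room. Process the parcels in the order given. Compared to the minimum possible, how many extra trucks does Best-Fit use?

0

Best-Fit: [69,78] [93,56] [99,24] [140] [129] → 5 trucks.
Total size 688 kg; any packing needs at least ⌈688/150⌉ = 5 trucks.
So 5 is already optimal.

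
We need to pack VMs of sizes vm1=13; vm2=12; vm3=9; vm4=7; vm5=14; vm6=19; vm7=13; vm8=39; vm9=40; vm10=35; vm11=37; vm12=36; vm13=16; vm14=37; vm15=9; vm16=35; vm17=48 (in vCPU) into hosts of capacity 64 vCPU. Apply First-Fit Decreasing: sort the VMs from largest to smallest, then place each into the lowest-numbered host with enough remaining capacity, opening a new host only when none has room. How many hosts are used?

8

Sorted descending: 48, 40, 39, 37, 37, 36, 35, 35, 19, 16, 14, 13, 13, 12, 9, 9, 7.
host 1: place 48 vCPU, 16 vCPU left
host 2: place 40 vCPU, 24 vCPU left
host 3: place 39 vCPU, 25 vCPU left
host 4: place 37 vCPU, 27 vCPU left
host 5: place 37 vCPU, 27 vCPU left
host 6: place 36 vCPU, 28 vCPU left
host 7: place 35 vCPU, 29 vCPU left
host 8: place 35 vCPU, 29 vCPU left
host 2: place 19 vCPU, 5 vCPU left
host 1: place 16 vCPU, 0 vCPU left
host 3: place 14 vCPU, 11 vCPU left
host 4: place 13 vCPU, 14 vCPU left
host 4: place 13 vCPU, 1 vCPU left
host 5: place 12 vCPU, 15 vCPU left
host 3: place 9 vCPU, 2 vCPU left
host 5: place 9 vCPU, 6 vCPU left
host 6: place 7 vCPU, 21 vCPU left
Final hosts: [48,16] [40,19] [39,14,9] [37,13,13] [37,12,9] [36,7] [35] [35].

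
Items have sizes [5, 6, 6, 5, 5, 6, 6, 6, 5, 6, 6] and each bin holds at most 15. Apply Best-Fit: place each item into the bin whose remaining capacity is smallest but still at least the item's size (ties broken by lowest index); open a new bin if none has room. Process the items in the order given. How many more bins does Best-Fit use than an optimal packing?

1

Best-Fit: [5,6] [6,5] [5,6] [6,6] [5,6] [6] → 6 bins.
Total size 62; any packing needs at least ⌈62/15⌉ = 5 bins.
An optimal packing achieves that bound: [6,6] [6,6] [6,6] [6,5] [5,5,5] → 5 bins.
Excess: 6 − 5 = 1.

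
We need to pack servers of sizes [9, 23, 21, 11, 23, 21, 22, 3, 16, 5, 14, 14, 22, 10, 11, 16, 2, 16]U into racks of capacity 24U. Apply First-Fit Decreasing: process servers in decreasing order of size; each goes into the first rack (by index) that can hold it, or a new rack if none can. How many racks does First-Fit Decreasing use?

Sorted descending: 23, 23, 22, 22, 21, 21, 16, 16, 16, 14, 14, 11, 11, 10, 9, 5, 3, 2.
rack 1: place 23U, 1U left
rack 2: place 23U, 1U left
rack 3: place 22U, 2U left
rack 4: place 22U, 2U left
rack 5: place 21U, 3U left
rack 6: place 21U, 3U left
rack 7: place 16U, 8U left
rack 8: place 16U, 8U left
rack 9: place 16U, 8U left
rack 10: place 14U, 10U left
rack 11: place 14U, 10U left
rack 12: place 11U, 13U left
rack 12: place 11U, 2U left
rack 10: place 10U, 0U left
rack 11: place 9U, 1U left
rack 7: place 5U, 3U left
rack 5: place 3U, 0U left
rack 3: place 2U, 0U left
Final racks: [23] [23] [22,2] [22] [21,3] [21] [16,5] [16] [16] [14,10] [14,9] [11,11].

12 racks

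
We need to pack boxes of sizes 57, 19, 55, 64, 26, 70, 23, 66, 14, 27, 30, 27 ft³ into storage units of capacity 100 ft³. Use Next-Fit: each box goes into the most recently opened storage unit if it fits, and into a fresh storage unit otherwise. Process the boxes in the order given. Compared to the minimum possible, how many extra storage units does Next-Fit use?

1

Next-Fit: [57,19] [55] [64,26] [70,23] [66,14] [27,30,27] → 6 storage units.
Total size 478 ft³; any packing needs at least ⌈478/100⌉ = 5 storage units.
An optimal packing achieves that bound: [70,30] [66,27] [64,27] [57,26,14] [55,23,19] → 5 storage units.
Excess: 6 − 5 = 1.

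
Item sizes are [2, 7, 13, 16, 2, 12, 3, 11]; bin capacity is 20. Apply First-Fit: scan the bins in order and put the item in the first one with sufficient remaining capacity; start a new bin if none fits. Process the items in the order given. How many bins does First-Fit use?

5

bin 1: place 2, 18 left
bin 1: place 7, 11 left
bin 2: place 13, 7 left
bin 3: place 16, 4 left
bin 1: place 2, 9 left
bin 4: place 12, 8 left
bin 1: place 3, 6 left
bin 5: place 11, 9 left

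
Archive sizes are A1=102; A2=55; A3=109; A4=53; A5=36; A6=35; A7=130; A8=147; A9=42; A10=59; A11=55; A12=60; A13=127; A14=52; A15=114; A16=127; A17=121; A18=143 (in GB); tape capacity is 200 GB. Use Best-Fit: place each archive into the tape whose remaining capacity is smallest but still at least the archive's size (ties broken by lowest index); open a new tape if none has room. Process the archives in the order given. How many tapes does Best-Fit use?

tape 1: place A1 (102 GB), 98 GB left
tape 1: place A2 (55 GB), 43 GB left
tape 2: place A3 (109 GB), 91 GB left
tape 2: place A4 (53 GB), 38 GB left
tape 2: place A5 (36 GB), 2 GB left
tape 1: place A6 (35 GB), 8 GB left
tape 3: place A7 (130 GB), 70 GB left
tape 4: place A8 (147 GB), 53 GB left
tape 4: place A9 (42 GB), 11 GB left
tape 3: place A10 (59 GB), 11 GB left
tape 5: place A11 (55 GB), 145 GB left
tape 5: place A12 (60 GB), 85 GB left
tape 6: place A13 (127 GB), 73 GB left
tape 6: place A14 (52 GB), 21 GB left
tape 7: place A15 (114 GB), 86 GB left
tape 8: place A16 (127 GB), 73 GB left
tape 9: place A17 (121 GB), 79 GB left
tape 10: place A18 (143 GB), 57 GB left

10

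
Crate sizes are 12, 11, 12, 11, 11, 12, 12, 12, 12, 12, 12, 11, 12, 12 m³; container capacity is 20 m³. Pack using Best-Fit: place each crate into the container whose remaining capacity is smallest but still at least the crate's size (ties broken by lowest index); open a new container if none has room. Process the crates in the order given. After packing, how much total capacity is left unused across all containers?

container 1: place 12 m³, 8 m³ left
container 2: place 11 m³, 9 m³ left
container 3: place 12 m³, 8 m³ left
container 4: place 11 m³, 9 m³ left
container 5: place 11 m³, 9 m³ left
container 6: place 12 m³, 8 m³ left
container 7: place 12 m³, 8 m³ left
container 8: place 12 m³, 8 m³ left
container 9: place 12 m³, 8 m³ left
container 10: place 12 m³, 8 m³ left
container 11: place 12 m³, 8 m³ left
container 12: place 11 m³, 9 m³ left
container 13: place 12 m³, 8 m³ left
container 14: place 12 m³, 8 m³ left
14 containers × 20 m³ = 280 m³; used 164 m³; unused 116 m³.

116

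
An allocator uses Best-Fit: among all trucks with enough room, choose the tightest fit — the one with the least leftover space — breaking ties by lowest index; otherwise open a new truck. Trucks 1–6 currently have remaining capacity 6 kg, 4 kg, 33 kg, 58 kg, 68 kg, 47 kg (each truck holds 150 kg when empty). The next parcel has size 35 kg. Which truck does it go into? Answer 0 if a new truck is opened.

Trucks with room: truck 4 (58 kg), truck 5 (68 kg), truck 6 (47 kg).
Tightest fit is truck 6 with 47 kg free.

6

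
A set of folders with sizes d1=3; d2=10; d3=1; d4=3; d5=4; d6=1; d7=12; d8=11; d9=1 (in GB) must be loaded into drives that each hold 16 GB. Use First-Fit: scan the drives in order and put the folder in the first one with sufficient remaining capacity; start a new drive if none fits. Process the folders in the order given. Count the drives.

4 drives

Put d1 (3 GB) in drive 1; 13 GB remain.
Put d2 (10 GB) in drive 1; 3 GB remain.
Put d3 (1 GB) in drive 1; 2 GB remain.
Put d4 (3 GB) in drive 2; 13 GB remain.
Put d5 (4 GB) in drive 2; 9 GB remain.
Put d6 (1 GB) in drive 1; 1 GB remain.
Put d7 (12 GB) in drive 3; 4 GB remain.
Put d8 (11 GB) in drive 4; 5 GB remain.
Put d9 (1 GB) in drive 1; 0 GB remain.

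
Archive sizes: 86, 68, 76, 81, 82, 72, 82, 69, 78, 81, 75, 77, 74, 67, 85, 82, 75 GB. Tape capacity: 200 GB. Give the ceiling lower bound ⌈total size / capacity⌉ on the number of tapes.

7 tapes

Total size = 86 + 68 + 76 + 81 + 82 + 72 + 82 + 69 + 78 + 81 + 75 + 77 + 74 + 67 + 85 + 82 + 75 = 1310 GB.
⌈1310 / 200⌉ = 7.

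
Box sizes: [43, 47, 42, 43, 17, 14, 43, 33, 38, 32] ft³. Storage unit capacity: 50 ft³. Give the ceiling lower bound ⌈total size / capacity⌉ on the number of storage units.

Total size = 43 + 47 + 42 + 43 + 17 + 14 + 43 + 33 + 38 + 32 = 352 ft³.
⌈352 / 50⌉ = 8.

8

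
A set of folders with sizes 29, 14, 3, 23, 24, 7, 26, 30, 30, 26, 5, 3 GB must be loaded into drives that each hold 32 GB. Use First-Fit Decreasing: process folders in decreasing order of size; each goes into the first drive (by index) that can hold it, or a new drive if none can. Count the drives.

8

Sorted descending: 30, 30, 29, 26, 26, 24, 23, 14, 7, 5, 3, 3.
drive 1: place 30 GB, 2 GB left
drive 2: place 30 GB, 2 GB left
drive 3: place 29 GB, 3 GB left
drive 4: place 26 GB, 6 GB left
drive 5: place 26 GB, 6 GB left
drive 6: place 24 GB, 8 GB left
drive 7: place 23 GB, 9 GB left
drive 8: place 14 GB, 18 GB left
drive 6: place 7 GB, 1 GB left
drive 4: place 5 GB, 1 GB left
drive 3: place 3 GB, 0 GB left
drive 5: place 3 GB, 3 GB left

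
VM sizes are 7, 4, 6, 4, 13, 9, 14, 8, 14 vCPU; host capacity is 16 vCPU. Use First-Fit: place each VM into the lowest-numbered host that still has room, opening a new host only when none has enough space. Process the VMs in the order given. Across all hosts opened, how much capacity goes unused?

17

host 1: place 7 vCPU, 9 vCPU left
host 1: place 4 vCPU, 5 vCPU left
host 2: place 6 vCPU, 10 vCPU left
host 1: place 4 vCPU, 1 vCPU left
host 3: place 13 vCPU, 3 vCPU left
host 2: place 9 vCPU, 1 vCPU left
host 4: place 14 vCPU, 2 vCPU left
host 5: place 8 vCPU, 8 vCPU left
host 6: place 14 vCPU, 2 vCPU left
6 hosts × 16 vCPU = 96 vCPU; used 79 vCPU; unused 17 vCPU.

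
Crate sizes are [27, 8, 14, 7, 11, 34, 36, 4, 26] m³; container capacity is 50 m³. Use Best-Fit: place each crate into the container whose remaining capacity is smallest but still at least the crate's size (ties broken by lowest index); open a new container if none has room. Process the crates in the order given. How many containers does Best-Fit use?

container 1: place 27 m³, 23 m³ left
container 1: place 8 m³, 15 m³ left
container 1: place 14 m³, 1 m³ left
container 2: place 7 m³, 43 m³ left
container 2: place 11 m³, 32 m³ left
container 3: place 34 m³, 16 m³ left
container 4: place 36 m³, 14 m³ left
container 4: place 4 m³, 10 m³ left
container 2: place 26 m³, 6 m³ left
Final containers: [27,8,14] [7,11,26] [34] [36,4].

4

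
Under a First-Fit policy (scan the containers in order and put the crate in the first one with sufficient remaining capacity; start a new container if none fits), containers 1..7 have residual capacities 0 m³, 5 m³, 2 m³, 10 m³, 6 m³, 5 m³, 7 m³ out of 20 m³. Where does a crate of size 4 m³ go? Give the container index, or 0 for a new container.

Containers with room: container 2 (5 m³), container 4 (10 m³), container 5 (6 m³), container 6 (5 m³), container 7 (7 m³).
The first with room is container 2.

2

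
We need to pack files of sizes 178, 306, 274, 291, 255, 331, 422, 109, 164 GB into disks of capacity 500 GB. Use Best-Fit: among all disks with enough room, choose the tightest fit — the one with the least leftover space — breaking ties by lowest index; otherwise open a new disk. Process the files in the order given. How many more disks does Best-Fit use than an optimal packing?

Best-Fit: [178,306] [274] [291,164] [255] [331,109] [422] → 6 disks.
6 files exceed 250 GB (half the capacity), and no two of those can share a disk, so at least 6 disks are needed.
So 6 is already optimal.

0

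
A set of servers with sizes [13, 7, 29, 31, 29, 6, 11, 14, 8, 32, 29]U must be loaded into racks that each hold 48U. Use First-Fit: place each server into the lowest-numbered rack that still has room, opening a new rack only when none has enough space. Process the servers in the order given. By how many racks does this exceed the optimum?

1

First-Fit: [13,7,6,11,8] [29,14] [31] [29] [32] [29] → 6 racks.
Total size 209U; any packing needs at least ⌈209/48⌉ = 5 racks.
An optimal packing achieves that bound: [32,14] [31,13] [29,11,8] [29,7,6] [29] → 5 racks.
Excess: 6 − 5 = 1.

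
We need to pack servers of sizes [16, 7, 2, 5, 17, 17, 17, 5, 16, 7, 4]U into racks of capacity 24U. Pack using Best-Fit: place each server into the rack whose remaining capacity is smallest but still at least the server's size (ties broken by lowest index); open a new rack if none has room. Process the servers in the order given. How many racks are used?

5

rack 1: place 16U, 8U left
rack 1: place 7U, 1U left
rack 2: place 2U, 22U left
rack 2: place 5U, 17U left
rack 2: place 17U, 0U left
rack 3: place 17U, 7U left
rack 4: place 17U, 7U left
rack 3: place 5U, 2U left
rack 5: place 16U, 8U left
rack 4: place 7U, 0U left
rack 5: place 4U, 4U left
Final racks: [16,7] [2,5,17] [17,5] [17,7] [16,4].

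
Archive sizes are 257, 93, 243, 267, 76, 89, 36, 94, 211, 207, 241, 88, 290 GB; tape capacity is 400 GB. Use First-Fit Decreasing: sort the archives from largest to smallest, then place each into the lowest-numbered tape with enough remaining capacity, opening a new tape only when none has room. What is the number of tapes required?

7 tapes

Sorted descending: 290, 267, 257, 243, 241, 211, 207, 94, 93, 89, 88, 76, 36.
290 GB → tape 1 (remaining 110 GB)
267 GB → tape 2 (remaining 133 GB)
257 GB → tape 3 (remaining 143 GB)
243 GB → tape 4 (remaining 157 GB)
241 GB → tape 5 (remaining 159 GB)
211 GB → tape 6 (remaining 189 GB)
207 GB → tape 7 (remaining 193 GB)
94 GB → tape 1 (remaining 16 GB)
93 GB → tape 2 (remaining 40 GB)
89 GB → tape 3 (remaining 54 GB)
88 GB → tape 4 (remaining 69 GB)
76 GB → tape 5 (remaining 83 GB)
36 GB → tape 2 (remaining 4 GB)
Final tapes: [290,94] [267,93,36] [257,89] [243,88] [241,76] [211] [207].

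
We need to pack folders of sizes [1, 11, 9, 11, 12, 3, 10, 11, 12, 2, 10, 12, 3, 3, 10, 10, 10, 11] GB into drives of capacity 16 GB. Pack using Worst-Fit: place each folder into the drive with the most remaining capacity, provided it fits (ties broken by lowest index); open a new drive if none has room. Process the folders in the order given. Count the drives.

13 drives

Put 1 GB in drive 1; 15 GB remain.
Put 11 GB in drive 1; 4 GB remain.
Put 9 GB in drive 2; 7 GB remain.
Put 11 GB in drive 3; 5 GB remain.
Put 12 GB in drive 4; 4 GB remain.
Put 3 GB in drive 2; 4 GB remain.
Put 10 GB in drive 5; 6 GB remain.
Put 11 GB in drive 6; 5 GB remain.
Put 12 GB in drive 7; 4 GB remain.
Put 2 GB in drive 5; 4 GB remain.
Put 10 GB in drive 8; 6 GB remain.
Put 12 GB in drive 9; 4 GB remain.
Put 3 GB in drive 8; 3 GB remain.
Put 3 GB in drive 3; 2 GB remain.
Put 10 GB in drive 10; 6 GB remain.
Put 10 GB in drive 11; 6 GB remain.
Put 10 GB in drive 12; 6 GB remain.
Put 11 GB in drive 13; 5 GB remain.
Final drives: [1,11] [9,3] [11,3] [12] [10,2] [11] [12] [10,3] [12] [10] [10] [10] [11].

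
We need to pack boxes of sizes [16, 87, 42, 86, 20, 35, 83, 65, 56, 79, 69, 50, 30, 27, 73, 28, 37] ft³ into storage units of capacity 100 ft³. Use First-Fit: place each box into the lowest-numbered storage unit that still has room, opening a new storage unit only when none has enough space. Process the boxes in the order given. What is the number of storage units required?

storage unit 1: place 16 ft³, 84 ft³ left
storage unit 2: place 87 ft³, 13 ft³ left
storage unit 1: place 42 ft³, 42 ft³ left
storage unit 3: place 86 ft³, 14 ft³ left
storage unit 1: place 20 ft³, 22 ft³ left
storage unit 4: place 35 ft³, 65 ft³ left
storage unit 5: place 83 ft³, 17 ft³ left
storage unit 4: place 65 ft³, 0 ft³ left
storage unit 6: place 56 ft³, 44 ft³ left
storage unit 7: place 79 ft³, 21 ft³ left
storage unit 8: place 69 ft³, 31 ft³ left
storage unit 9: place 50 ft³, 50 ft³ left
storage unit 6: place 30 ft³, 14 ft³ left
storage unit 8: place 27 ft³, 4 ft³ left
storage unit 10: place 73 ft³, 27 ft³ left
storage unit 9: place 28 ft³, 22 ft³ left
storage unit 11: place 37 ft³, 63 ft³ left
Final storage units: [16,42,20] [87] [86] [35,65] [83] [56,30] [79] [69,27] [50,28] [73] [37].

11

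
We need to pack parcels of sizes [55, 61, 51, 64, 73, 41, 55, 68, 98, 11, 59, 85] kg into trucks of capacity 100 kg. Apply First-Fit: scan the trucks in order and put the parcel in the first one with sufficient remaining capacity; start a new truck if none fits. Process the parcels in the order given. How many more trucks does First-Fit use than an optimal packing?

0

First-Fit: [55,41] [61,11] [51] [64] [73] [55] [68] [98] [59] [85] → 10 trucks.
10 parcels exceed 50 kg (half the capacity), and no two of those can share a truck, so at least 10 trucks are needed.
So 10 is already optimal.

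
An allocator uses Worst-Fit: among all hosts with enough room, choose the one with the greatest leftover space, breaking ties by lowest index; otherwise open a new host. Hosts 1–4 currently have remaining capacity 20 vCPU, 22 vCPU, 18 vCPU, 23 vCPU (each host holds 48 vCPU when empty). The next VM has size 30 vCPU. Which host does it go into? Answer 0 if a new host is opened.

0

No host has ≥ 30 vCPU free, so a new host is opened.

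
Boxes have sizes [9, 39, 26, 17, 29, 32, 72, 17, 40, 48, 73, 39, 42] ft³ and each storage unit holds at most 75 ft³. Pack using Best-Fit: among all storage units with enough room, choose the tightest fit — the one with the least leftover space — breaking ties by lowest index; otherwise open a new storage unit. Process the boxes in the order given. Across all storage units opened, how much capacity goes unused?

storage unit 1: place 9 ft³, 66 ft³ left
storage unit 1: place 39 ft³, 27 ft³ left
storage unit 1: place 26 ft³, 1 ft³ left
storage unit 2: place 17 ft³, 58 ft³ left
storage unit 2: place 29 ft³, 29 ft³ left
storage unit 3: place 32 ft³, 43 ft³ left
storage unit 4: place 72 ft³, 3 ft³ left
storage unit 2: place 17 ft³, 12 ft³ left
storage unit 3: place 40 ft³, 3 ft³ left
storage unit 5: place 48 ft³, 27 ft³ left
storage unit 6: place 73 ft³, 2 ft³ left
storage unit 7: place 39 ft³, 36 ft³ left
storage unit 8: place 42 ft³, 33 ft³ left
8 storage units × 75 ft³ = 600 ft³; used 483 ft³; unused 117 ft³.

117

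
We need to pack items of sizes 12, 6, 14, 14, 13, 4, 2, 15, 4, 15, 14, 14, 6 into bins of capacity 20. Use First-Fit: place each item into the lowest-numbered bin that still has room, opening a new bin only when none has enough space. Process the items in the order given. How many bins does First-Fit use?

8

Put 12 in bin 1; 8 remain.
Put 6 in bin 1; 2 remain.
Put 14 in bin 2; 6 remain.
Put 14 in bin 3; 6 remain.
Put 13 in bin 4; 7 remain.
Put 4 in bin 2; 2 remain.
Put 2 in bin 1; 0 remain.
Put 15 in bin 5; 5 remain.
Put 4 in bin 3; 2 remain.
Put 15 in bin 6; 5 remain.
Put 14 in bin 7; 6 remain.
Put 14 in bin 8; 6 remain.
Put 6 in bin 4; 1 remain.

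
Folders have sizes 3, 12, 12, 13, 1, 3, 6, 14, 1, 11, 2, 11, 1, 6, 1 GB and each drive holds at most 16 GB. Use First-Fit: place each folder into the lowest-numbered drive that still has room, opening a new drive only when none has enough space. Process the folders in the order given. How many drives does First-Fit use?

7

Put 3 GB in drive 1; 13 GB remain.
Put 12 GB in drive 1; 1 GB remain.
Put 12 GB in drive 2; 4 GB remain.
Put 13 GB in drive 3; 3 GB remain.
Put 1 GB in drive 1; 0 GB remain.
Put 3 GB in drive 2; 1 GB remain.
Put 6 GB in drive 4; 10 GB remain.
Put 14 GB in drive 5; 2 GB remain.
Put 1 GB in drive 2; 0 GB remain.
Put 11 GB in drive 6; 5 GB remain.
Put 2 GB in drive 3; 1 GB remain.
Put 11 GB in drive 7; 5 GB remain.
Put 1 GB in drive 3; 0 GB remain.
Put 6 GB in drive 4; 4 GB remain.
Put 1 GB in drive 4; 3 GB remain.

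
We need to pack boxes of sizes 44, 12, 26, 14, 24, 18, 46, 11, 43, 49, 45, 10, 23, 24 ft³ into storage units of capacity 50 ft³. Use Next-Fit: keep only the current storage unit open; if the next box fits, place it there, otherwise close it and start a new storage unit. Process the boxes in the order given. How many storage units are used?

11 storage units

storage unit 1: place 44 ft³, 6 ft³ left
storage unit 2: place 12 ft³, 38 ft³ left
storage unit 2: place 26 ft³, 12 ft³ left
storage unit 3: place 14 ft³, 36 ft³ left
storage unit 3: place 24 ft³, 12 ft³ left
storage unit 4: place 18 ft³, 32 ft³ left
storage unit 5: place 46 ft³, 4 ft³ left
storage unit 6: place 11 ft³, 39 ft³ left
storage unit 7: place 43 ft³, 7 ft³ left
storage unit 8: place 49 ft³, 1 ft³ left
storage unit 9: place 45 ft³, 5 ft³ left
storage unit 10: place 10 ft³, 40 ft³ left
storage unit 10: place 23 ft³, 17 ft³ left
storage unit 11: place 24 ft³, 26 ft³ left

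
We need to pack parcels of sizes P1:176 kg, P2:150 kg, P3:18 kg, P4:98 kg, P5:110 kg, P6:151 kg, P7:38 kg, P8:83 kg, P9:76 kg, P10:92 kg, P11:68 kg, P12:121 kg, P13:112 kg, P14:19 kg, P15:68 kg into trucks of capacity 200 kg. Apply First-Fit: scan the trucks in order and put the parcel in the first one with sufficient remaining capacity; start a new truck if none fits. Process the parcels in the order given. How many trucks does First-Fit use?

P1 (176 kg) → truck 1 (remaining 24 kg)
P2 (150 kg) → truck 2 (remaining 50 kg)
P3 (18 kg) → truck 1 (remaining 6 kg)
P4 (98 kg) → truck 3 (remaining 102 kg)
P5 (110 kg) → truck 4 (remaining 90 kg)
P6 (151 kg) → truck 5 (remaining 49 kg)
P7 (38 kg) → truck 2 (remaining 12 kg)
P8 (83 kg) → truck 3 (remaining 19 kg)
P9 (76 kg) → truck 4 (remaining 14 kg)
P10 (92 kg) → truck 6 (remaining 108 kg)
P11 (68 kg) → truck 6 (remaining 40 kg)
P12 (121 kg) → truck 7 (remaining 79 kg)
P13 (112 kg) → truck 8 (remaining 88 kg)
P14 (19 kg) → truck 3 (remaining 0 kg)
P15 (68 kg) → truck 7 (remaining 11 kg)

8 trucks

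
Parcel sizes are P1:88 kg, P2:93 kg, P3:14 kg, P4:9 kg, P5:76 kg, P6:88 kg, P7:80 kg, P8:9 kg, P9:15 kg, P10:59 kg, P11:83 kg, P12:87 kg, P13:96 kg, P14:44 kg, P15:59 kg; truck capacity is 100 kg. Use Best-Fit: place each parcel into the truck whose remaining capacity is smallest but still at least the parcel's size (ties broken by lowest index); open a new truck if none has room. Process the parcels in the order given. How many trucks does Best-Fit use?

11 trucks

Put P1 (88 kg) in truck 1; 12 kg remain.
Put P2 (93 kg) in truck 2; 7 kg remain.
Put P3 (14 kg) in truck 3; 86 kg remain.
Put P4 (9 kg) in truck 1; 3 kg remain.
Put P5 (76 kg) in truck 3; 10 kg remain.
Put P6 (88 kg) in truck 4; 12 kg remain.
Put P7 (80 kg) in truck 5; 20 kg remain.
Put P8 (9 kg) in truck 3; 1 kg remain.
Put P9 (15 kg) in truck 5; 5 kg remain.
Put P10 (59 kg) in truck 6; 41 kg remain.
Put P11 (83 kg) in truck 7; 17 kg remain.
Put P12 (87 kg) in truck 8; 13 kg remain.
Put P13 (96 kg) in truck 9; 4 kg remain.
Put P14 (44 kg) in truck 10; 56 kg remain.
Put P15 (59 kg) in truck 11; 41 kg remain.
Final trucks: [88,9] [93] [14,76,9] [88] [80,15] [59] [83] [87] [96] [44] [59].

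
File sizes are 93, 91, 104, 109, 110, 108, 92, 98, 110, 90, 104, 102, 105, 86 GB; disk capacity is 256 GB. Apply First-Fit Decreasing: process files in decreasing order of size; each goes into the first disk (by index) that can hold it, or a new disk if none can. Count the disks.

7 disks

Sorted descending: 110, 110, 109, 108, 105, 104, 104, 102, 98, 93, 92, 91, 90, 86.
disk 1: place 110 GB, 146 GB left
disk 1: place 110 GB, 36 GB left
disk 2: place 109 GB, 147 GB left
disk 2: place 108 GB, 39 GB left
disk 3: place 105 GB, 151 GB left
disk 3: place 104 GB, 47 GB left
disk 4: place 104 GB, 152 GB left
disk 4: place 102 GB, 50 GB left
disk 5: place 98 GB, 158 GB left
disk 5: place 93 GB, 65 GB left
disk 6: place 92 GB, 164 GB left
disk 6: place 91 GB, 73 GB left
disk 7: place 90 GB, 166 GB left
disk 7: place 86 GB, 80 GB left
Final disks: [110,110] [109,108] [105,104] [104,102] [98,93] [92,91] [90,86].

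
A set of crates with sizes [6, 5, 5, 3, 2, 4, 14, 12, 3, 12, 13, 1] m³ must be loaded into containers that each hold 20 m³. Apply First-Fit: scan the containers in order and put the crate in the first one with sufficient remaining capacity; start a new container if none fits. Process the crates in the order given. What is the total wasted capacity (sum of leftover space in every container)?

container 1: place 6 m³, 14 m³ left
container 1: place 5 m³, 9 m³ left
container 1: place 5 m³, 4 m³ left
container 1: place 3 m³, 1 m³ left
container 2: place 2 m³, 18 m³ left
container 2: place 4 m³, 14 m³ left
container 2: place 14 m³, 0 m³ left
container 3: place 12 m³, 8 m³ left
container 3: place 3 m³, 5 m³ left
container 4: place 12 m³, 8 m³ left
container 5: place 13 m³, 7 m³ left
container 1: place 1 m³, 0 m³ left
5 containers × 20 m³ = 100 m³; used 80 m³; unused 20 m³.

20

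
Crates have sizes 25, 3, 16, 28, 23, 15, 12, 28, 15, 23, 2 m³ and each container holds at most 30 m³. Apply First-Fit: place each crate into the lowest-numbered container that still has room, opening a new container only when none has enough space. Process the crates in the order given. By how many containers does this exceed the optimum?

First-Fit: [25,3,2] [16,12] [28] [23] [15,15] [28] [23] → 7 containers.
Total size 190 m³; any packing needs at least ⌈190/30⌉ = 7 containers.
So 7 is already optimal.

0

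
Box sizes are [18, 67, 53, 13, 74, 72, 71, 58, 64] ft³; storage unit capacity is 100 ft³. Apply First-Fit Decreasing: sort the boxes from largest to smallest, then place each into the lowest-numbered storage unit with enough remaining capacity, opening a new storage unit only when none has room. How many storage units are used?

7 storage units

Sorted descending: 74, 72, 71, 67, 64, 58, 53, 18, 13.
74 ft³ → storage unit 1 (remaining 26 ft³)
72 ft³ → storage unit 2 (remaining 28 ft³)
71 ft³ → storage unit 3 (remaining 29 ft³)
67 ft³ → storage unit 4 (remaining 33 ft³)
64 ft³ → storage unit 5 (remaining 36 ft³)
58 ft³ → storage unit 6 (remaining 42 ft³)
53 ft³ → storage unit 7 (remaining 47 ft³)
18 ft³ → storage unit 1 (remaining 8 ft³)
13 ft³ → storage unit 2 (remaining 15 ft³)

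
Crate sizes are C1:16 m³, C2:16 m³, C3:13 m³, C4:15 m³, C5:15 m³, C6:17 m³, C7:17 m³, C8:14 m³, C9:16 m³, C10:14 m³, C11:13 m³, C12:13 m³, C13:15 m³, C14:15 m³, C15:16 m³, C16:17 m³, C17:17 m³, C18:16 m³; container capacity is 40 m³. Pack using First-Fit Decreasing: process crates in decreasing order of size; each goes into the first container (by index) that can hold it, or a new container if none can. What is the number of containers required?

Sorted descending: 17, 17, 17, 17, 16, 16, 16, 16, 16, 15, 15, 15, 15, 14, 14, 13, 13, 13.
container 1: place 17 m³, 23 m³ left
container 1: place 17 m³, 6 m³ left
container 2: place 17 m³, 23 m³ left
container 2: place 17 m³, 6 m³ left
container 3: place 16 m³, 24 m³ left
container 3: place 16 m³, 8 m³ left
container 4: place 16 m³, 24 m³ left
container 4: place 16 m³, 8 m³ left
container 5: place 16 m³, 24 m³ left
container 5: place 15 m³, 9 m³ left
container 6: place 15 m³, 25 m³ left
container 6: place 15 m³, 10 m³ left
container 7: place 15 m³, 25 m³ left
container 7: place 14 m³, 11 m³ left
container 8: place 14 m³, 26 m³ left
container 8: place 13 m³, 13 m³ left
container 8: place 13 m³, 0 m³ left
container 9: place 13 m³, 27 m³ left

9 containers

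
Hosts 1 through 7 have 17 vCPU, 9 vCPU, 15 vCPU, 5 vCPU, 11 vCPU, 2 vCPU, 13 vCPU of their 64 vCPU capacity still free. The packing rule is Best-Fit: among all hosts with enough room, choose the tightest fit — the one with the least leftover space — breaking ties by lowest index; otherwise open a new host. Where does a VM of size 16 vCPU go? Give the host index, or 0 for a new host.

1

Hosts with room: host 1 (17 vCPU).
Tightest fit is host 1 with 17 vCPU free.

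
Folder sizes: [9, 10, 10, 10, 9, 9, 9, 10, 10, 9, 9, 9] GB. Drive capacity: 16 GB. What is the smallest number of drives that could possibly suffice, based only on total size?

Total size = 9 + 10 + 10 + 10 + 9 + 9 + 9 + 10 + 10 + 9 + 9 + 9 = 113 GB.
⌈113 / 16⌉ = 8.

8 drives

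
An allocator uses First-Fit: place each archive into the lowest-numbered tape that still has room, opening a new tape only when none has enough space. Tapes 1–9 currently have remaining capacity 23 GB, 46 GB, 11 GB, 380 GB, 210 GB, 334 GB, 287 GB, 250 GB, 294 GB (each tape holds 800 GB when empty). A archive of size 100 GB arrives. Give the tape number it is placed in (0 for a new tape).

4

Tapes with room: tape 4 (380 GB), tape 5 (210 GB), tape 6 (334 GB), tape 7 (287 GB), tape 8 (250 GB), tape 9 (294 GB).
The first with room is tape 4.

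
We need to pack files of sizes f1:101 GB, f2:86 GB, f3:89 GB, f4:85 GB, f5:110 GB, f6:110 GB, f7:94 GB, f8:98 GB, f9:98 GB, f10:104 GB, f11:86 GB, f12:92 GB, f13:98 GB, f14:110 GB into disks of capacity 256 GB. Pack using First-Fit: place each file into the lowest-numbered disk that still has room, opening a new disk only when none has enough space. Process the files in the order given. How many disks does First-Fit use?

7

f1 (101 GB) → disk 1 (remaining 155 GB)
f2 (86 GB) → disk 1 (remaining 69 GB)
f3 (89 GB) → disk 2 (remaining 167 GB)
f4 (85 GB) → disk 2 (remaining 82 GB)
f5 (110 GB) → disk 3 (remaining 146 GB)
f6 (110 GB) → disk 3 (remaining 36 GB)
f7 (94 GB) → disk 4 (remaining 162 GB)
f8 (98 GB) → disk 4 (remaining 64 GB)
f9 (98 GB) → disk 5 (remaining 158 GB)
f10 (104 GB) → disk 5 (remaining 54 GB)
f11 (86 GB) → disk 6 (remaining 170 GB)
f12 (92 GB) → disk 6 (remaining 78 GB)
f13 (98 GB) → disk 7 (remaining 158 GB)
f14 (110 GB) → disk 7 (remaining 48 GB)
Final disks: [101,86] [89,85] [110,110] [94,98] [98,104] [86,92] [98,110].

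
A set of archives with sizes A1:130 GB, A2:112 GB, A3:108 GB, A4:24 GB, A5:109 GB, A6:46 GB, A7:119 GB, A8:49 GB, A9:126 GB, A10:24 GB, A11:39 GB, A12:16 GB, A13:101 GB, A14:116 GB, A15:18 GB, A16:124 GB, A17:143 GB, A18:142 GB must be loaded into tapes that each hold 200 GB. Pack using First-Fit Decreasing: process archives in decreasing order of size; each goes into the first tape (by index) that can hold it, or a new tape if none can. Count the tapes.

Sorted descending: 143, 142, 130, 126, 124, 119, 116, 112, 109, 108, 101, 49, 46, 39, 24, 24, 18, 16.
Put 143 GB in tape 1; 57 GB remain.
Put 142 GB in tape 2; 58 GB remain.
Put 130 GB in tape 3; 70 GB remain.
Put 126 GB in tape 4; 74 GB remain.
Put 124 GB in tape 5; 76 GB remain.
Put 119 GB in tape 6; 81 GB remain.
Put 116 GB in tape 7; 84 GB remain.
Put 112 GB in tape 8; 88 GB remain.
Put 109 GB in tape 9; 91 GB remain.
Put 108 GB in tape 10; 92 GB remain.
Put 101 GB in tape 11; 99 GB remain.
Put 49 GB in tape 1; 8 GB remain.
Put 46 GB in tape 2; 12 GB remain.
Put 39 GB in tape 3; 31 GB remain.
Put 24 GB in tape 3; 7 GB remain.
Put 24 GB in tape 4; 50 GB remain.
Put 18 GB in tape 4; 32 GB remain.
Put 16 GB in tape 4; 16 GB remain.

11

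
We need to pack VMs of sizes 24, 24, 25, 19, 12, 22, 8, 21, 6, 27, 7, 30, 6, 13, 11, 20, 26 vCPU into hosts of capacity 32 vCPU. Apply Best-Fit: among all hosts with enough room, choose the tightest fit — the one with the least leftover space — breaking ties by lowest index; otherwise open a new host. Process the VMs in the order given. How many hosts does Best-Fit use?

11

24 vCPU → host 1 (remaining 8 vCPU)
24 vCPU → host 2 (remaining 8 vCPU)
25 vCPU → host 3 (remaining 7 vCPU)
19 vCPU → host 4 (remaining 13 vCPU)
12 vCPU → host 4 (remaining 1 vCPU)
22 vCPU → host 5 (remaining 10 vCPU)
8 vCPU → host 1 (remaining 0 vCPU)
21 vCPU → host 6 (remaining 11 vCPU)
6 vCPU → host 3 (remaining 1 vCPU)
27 vCPU → host 7 (remaining 5 vCPU)
7 vCPU → host 2 (remaining 1 vCPU)
30 vCPU → host 8 (remaining 2 vCPU)
6 vCPU → host 5 (remaining 4 vCPU)
13 vCPU → host 9 (remaining 19 vCPU)
11 vCPU → host 6 (remaining 0 vCPU)
20 vCPU → host 10 (remaining 12 vCPU)
26 vCPU → host 11 (remaining 6 vCPU)
Final hosts: [24,8] [24,7] [25,6] [19,12] [22,6] [21,11] [27] [30] [13] [20] [26].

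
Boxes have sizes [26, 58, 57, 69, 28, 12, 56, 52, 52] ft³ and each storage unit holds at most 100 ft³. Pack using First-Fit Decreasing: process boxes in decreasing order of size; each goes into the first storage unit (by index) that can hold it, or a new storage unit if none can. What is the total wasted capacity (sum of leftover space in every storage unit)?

190

Sorted descending: 69, 58, 57, 56, 52, 52, 28, 26, 12.
69 ft³ → storage unit 1 (remaining 31 ft³)
58 ft³ → storage unit 2 (remaining 42 ft³)
57 ft³ → storage unit 3 (remaining 43 ft³)
56 ft³ → storage unit 4 (remaining 44 ft³)
52 ft³ → storage unit 5 (remaining 48 ft³)
52 ft³ → storage unit 6 (remaining 48 ft³)
28 ft³ → storage unit 1 (remaining 3 ft³)
26 ft³ → storage unit 2 (remaining 16 ft³)
12 ft³ → storage unit 2 (remaining 4 ft³)
6 storage units × 100 ft³ = 600 ft³; used 410 ft³; unused 190 ft³.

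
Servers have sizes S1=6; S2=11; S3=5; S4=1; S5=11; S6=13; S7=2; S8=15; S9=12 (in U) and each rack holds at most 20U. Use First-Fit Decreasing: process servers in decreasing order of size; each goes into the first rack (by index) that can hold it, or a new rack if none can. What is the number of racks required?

Sorted descending: 15, 13, 12, 11, 11, 6, 5, 2, 1.
15U → rack 1 (remaining 5U)
13U → rack 2 (remaining 7U)
12U → rack 3 (remaining 8U)
11U → rack 4 (remaining 9U)
11U → rack 5 (remaining 9U)
6U → rack 2 (remaining 1U)
5U → rack 1 (remaining 0U)
2U → rack 3 (remaining 6U)
1U → rack 2 (remaining 0U)

5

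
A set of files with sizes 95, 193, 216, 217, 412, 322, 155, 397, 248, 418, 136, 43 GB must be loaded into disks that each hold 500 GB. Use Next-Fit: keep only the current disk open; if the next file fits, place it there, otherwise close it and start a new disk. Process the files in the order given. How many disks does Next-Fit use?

8

95 GB → disk 1 (remaining 405 GB)
193 GB → disk 1 (remaining 212 GB)
216 GB → disk 2 (remaining 284 GB)
217 GB → disk 2 (remaining 67 GB)
412 GB → disk 3 (remaining 88 GB)
322 GB → disk 4 (remaining 178 GB)
155 GB → disk 4 (remaining 23 GB)
397 GB → disk 5 (remaining 103 GB)
248 GB → disk 6 (remaining 252 GB)
418 GB → disk 7 (remaining 82 GB)
136 GB → disk 8 (remaining 364 GB)
43 GB → disk 8 (remaining 321 GB)
Final disks: [95,193] [216,217] [412] [322,155] [397] [248] [418] [136,43].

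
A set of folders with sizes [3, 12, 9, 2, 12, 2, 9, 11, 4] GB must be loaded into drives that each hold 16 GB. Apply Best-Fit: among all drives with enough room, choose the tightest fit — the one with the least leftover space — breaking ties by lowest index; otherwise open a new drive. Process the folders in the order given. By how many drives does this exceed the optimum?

Best-Fit: [3,12] [9,2,4] [12,2] [9] [11] → 5 drives.
5 folders exceed 8 GB (half the capacity), and no two of those can share a drive, so at least 5 drives are needed.
So 5 is already optimal.

0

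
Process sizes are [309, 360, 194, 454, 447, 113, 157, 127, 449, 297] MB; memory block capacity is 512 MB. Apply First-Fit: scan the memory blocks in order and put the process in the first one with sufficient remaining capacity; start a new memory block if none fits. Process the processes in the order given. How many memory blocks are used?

7

memory block 1: place 309 MB, 203 MB left
memory block 2: place 360 MB, 152 MB left
memory block 1: place 194 MB, 9 MB left
memory block 3: place 454 MB, 58 MB left
memory block 4: place 447 MB, 65 MB left
memory block 2: place 113 MB, 39 MB left
memory block 5: place 157 MB, 355 MB left
memory block 5: place 127 MB, 228 MB left
memory block 6: place 449 MB, 63 MB left
memory block 7: place 297 MB, 215 MB left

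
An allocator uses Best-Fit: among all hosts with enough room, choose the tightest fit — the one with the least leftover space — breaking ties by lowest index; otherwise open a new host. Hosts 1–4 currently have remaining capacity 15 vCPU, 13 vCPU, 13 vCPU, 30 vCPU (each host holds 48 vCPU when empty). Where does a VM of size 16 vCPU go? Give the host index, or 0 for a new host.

Hosts with room: host 4 (30 vCPU).
Tightest fit is host 4 with 30 vCPU free.

4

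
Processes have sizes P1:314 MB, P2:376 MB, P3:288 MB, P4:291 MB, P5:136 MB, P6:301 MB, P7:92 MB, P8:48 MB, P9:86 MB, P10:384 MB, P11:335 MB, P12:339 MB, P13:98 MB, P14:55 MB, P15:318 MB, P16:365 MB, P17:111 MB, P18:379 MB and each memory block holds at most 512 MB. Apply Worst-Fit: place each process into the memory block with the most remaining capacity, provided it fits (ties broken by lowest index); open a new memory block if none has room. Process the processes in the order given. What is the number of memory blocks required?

P1 (314 MB) → memory block 1 (remaining 198 MB)
P2 (376 MB) → memory block 2 (remaining 136 MB)
P3 (288 MB) → memory block 3 (remaining 224 MB)
P4 (291 MB) → memory block 4 (remaining 221 MB)
P5 (136 MB) → memory block 3 (remaining 88 MB)
P6 (301 MB) → memory block 5 (remaining 211 MB)
P7 (92 MB) → memory block 4 (remaining 129 MB)
P8 (48 MB) → memory block 5 (remaining 163 MB)
P9 (86 MB) → memory block 1 (remaining 112 MB)
P10 (384 MB) → memory block 6 (remaining 128 MB)
P11 (335 MB) → memory block 7 (remaining 177 MB)
P12 (339 MB) → memory block 8 (remaining 173 MB)
P13 (98 MB) → memory block 7 (remaining 79 MB)
P14 (55 MB) → memory block 8 (remaining 118 MB)
P15 (318 MB) → memory block 9 (remaining 194 MB)
P16 (365 MB) → memory block 10 (remaining 147 MB)
P17 (111 MB) → memory block 9 (remaining 83 MB)
P18 (379 MB) → memory block 11 (remaining 133 MB)

11 memory blocks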